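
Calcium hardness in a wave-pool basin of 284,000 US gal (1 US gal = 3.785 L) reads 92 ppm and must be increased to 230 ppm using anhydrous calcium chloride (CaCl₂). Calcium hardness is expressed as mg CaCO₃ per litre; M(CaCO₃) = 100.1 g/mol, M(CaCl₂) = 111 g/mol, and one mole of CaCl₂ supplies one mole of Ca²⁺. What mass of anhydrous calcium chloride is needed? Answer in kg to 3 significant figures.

164 kg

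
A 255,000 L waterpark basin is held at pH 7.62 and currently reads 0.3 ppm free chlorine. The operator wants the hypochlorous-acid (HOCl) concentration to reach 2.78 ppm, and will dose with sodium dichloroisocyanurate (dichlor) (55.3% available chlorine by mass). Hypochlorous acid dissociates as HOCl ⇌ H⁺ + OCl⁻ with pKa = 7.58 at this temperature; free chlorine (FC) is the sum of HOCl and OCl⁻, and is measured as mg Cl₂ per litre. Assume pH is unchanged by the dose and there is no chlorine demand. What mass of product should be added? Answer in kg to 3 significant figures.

[OCl⁻]/[HOCl] = 10^(pH − pKa) = 10^(7.62 − 7.58) = 1.096; fraction as HOCl = 1/(1 + 1.096) = 0.477.
Free chlorine required for 2.78 ppm HOCl: 2.78 / 0.477 = 5.828 ppm.
FC to add: 5.828 − 0.3 = 5.528 mg/L as Cl₂.
Cl₂ equivalent: 5.528 mg/L × 255,000 L = 1410 g.
Product at 55.3% available Cl: 1410 / 0.553 = 2549 g.

2.55 kg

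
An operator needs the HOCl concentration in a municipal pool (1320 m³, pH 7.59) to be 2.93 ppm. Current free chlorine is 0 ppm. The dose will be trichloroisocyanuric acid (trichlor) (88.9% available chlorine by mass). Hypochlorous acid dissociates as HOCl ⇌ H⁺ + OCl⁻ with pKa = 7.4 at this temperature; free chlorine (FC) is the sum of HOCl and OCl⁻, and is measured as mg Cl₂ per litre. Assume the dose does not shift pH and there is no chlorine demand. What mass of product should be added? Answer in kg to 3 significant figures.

Volume: 1320 m³ = 1,320,000 L.
[OCl⁻]/[HOCl] = 10^(pH − pKa) = 10^(7.59 − 7.4) = 1.549; fraction as HOCl = 1/(1 + 1.549) = 0.3923.
Free chlorine required for 2.93 ppm HOCl: 2.93 / 0.3923 = 7.468 ppm.
FC to add: 7.468 − 0 = 7.468 mg/L as Cl₂.
Cl₂ equivalent: 7.468 mg/L × 1,320,000 L = 9858 g.
Product at 88.9% available Cl: 9858 / 0.889 = 11,090 g.

11.1 kg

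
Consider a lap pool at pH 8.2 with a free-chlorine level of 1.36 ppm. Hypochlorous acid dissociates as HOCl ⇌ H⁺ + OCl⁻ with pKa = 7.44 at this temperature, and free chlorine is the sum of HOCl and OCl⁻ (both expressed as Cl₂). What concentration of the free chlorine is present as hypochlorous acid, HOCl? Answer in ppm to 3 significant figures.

0.201 ppm

[OCl⁻]/[HOCl] = 10^(pH − pKa) = 10^(8.2 − 7.44) = 10^0.76 = 5.754.
Fraction as HOCl = 1 / (1 + 5.754) = 0.1481.
HOCl = 0.1481 × 1.36 ppm = 0.2014 ppm.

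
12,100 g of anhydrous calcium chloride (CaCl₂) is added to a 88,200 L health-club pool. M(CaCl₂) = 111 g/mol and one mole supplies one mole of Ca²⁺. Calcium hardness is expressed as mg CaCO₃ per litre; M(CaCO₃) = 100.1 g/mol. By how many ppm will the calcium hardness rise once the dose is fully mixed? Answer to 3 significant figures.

Moles of Ca²⁺: 12,100 g ÷ 111 g/mol = 109 mol.
As CaCO₃: 109 mol × 100.1 g/mol = 10,910 g.
Rise: 10,910 g / 88,200 L × 1000 = 123.7 mg/L.

124 ppm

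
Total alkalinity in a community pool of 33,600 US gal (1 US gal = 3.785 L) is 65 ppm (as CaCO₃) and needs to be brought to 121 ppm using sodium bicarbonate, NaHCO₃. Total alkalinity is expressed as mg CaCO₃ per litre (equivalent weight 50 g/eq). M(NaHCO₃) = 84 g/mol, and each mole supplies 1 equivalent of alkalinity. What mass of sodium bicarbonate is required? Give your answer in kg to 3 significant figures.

12.0 kg

Volume: 33,600 US gal × 3.785 L/gal = 127,176 L.
Alkalinity to add: (121 − 65) = 56 mg/L as CaCO₃ × 127,176 L = 7122 g as CaCO₃.
Equivalents: 7122 g ÷ 50 g/eq = 142.4 eq.
NaHCO₃ supplies 1 eq per mole → 142.4 mol.
Mass: 142.4 mol × 84 g/mol = 11,960 g.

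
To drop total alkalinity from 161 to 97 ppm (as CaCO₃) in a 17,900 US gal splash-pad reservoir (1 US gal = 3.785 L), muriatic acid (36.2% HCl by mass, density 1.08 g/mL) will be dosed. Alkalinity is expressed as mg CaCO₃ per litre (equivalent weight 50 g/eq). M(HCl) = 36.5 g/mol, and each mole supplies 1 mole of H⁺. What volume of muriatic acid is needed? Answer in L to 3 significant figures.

Volume: 17,900 US gal × 3.785 L/gal = 67,752 L.
Alkalinity to neutralize: (161 − 97) = 64 mg/L as CaCO₃ × 67,752 L = 4336 g as CaCO₃.
Equivalents of H⁺ required: 4336 ÷ 50 g/eq = 86.72 eq = 86.72 mol HCl.
Mass of HCl: 86.72 × 36.5 = 3165 g.
Mass of 36.2% solution: 3165 / 0.362 = 8744 g.
Volume: 8744 g ÷ 1.08 g/mL = 8096 mL.

8.10 L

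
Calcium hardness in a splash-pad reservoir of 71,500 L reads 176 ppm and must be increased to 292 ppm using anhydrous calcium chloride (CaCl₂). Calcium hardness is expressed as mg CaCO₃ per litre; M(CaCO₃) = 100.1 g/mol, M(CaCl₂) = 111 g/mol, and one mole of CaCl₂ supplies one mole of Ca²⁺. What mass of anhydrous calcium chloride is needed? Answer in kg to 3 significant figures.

Hardness to add: (292 − 176) = 116 mg/L as CaCO₃ × 71,500 L = 8294 g as CaCO₃.
Moles of Ca²⁺ (1 mol Ca²⁺ ≡ 1 mol CaCO₃): 8294 / 100.1 g/mol = 82.86 mol.
Mass of CaCl₂: 82.86 × 111 = 9197 g.

9.20 kg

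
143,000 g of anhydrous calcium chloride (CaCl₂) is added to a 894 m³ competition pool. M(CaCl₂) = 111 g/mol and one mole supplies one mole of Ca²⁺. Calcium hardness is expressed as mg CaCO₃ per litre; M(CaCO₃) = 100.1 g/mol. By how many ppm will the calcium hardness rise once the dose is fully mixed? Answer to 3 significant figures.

Volume: 894 m³ = 894,000 L.
Moles of Ca²⁺: 143,000 g ÷ 111 g/mol = 1288 mol.
As CaCO₃: 1288 mol × 100.1 g/mol = 129,000 g.
Rise: 129,000 g / 894,000 L × 1000 = 144.2 mg/L.

144 ppm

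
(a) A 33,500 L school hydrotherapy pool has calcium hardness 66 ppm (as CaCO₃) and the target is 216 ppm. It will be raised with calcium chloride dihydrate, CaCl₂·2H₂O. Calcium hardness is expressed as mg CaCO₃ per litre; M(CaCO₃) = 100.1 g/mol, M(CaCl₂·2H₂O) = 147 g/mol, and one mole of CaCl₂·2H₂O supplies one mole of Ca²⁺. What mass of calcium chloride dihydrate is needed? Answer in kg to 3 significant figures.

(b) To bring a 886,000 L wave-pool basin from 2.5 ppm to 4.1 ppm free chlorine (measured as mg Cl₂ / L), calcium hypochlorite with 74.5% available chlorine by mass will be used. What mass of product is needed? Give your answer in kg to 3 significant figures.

(a) Hardness to add: (216 − 66) = 150 mg/L as CaCO₃ × 33,500 L = 5025 g as CaCO₃.
(a) Moles of Ca²⁺ (1 mol Ca²⁺ ≡ 1 mol CaCO₃): 5025 / 100.1 g/mol = 50.2 mol.
(a) Mass of CaCl₂·2H₂O: 50.2 × 147 = 7379 g.

(b) Chlorine deficit: 4.1 − 2.5 = 1.6 ppm = 1.6 mg/L as Cl₂.
(b) Cl₂ equivalent needed: 1.6 mg/L × 886,000 L = 1,418,000 mg = 1418 g.
(b) Product at 74.5% available chlorine: 1418 / 0.745 = 1903 g.

(a) 7.38 kg; (b) 1.90 kg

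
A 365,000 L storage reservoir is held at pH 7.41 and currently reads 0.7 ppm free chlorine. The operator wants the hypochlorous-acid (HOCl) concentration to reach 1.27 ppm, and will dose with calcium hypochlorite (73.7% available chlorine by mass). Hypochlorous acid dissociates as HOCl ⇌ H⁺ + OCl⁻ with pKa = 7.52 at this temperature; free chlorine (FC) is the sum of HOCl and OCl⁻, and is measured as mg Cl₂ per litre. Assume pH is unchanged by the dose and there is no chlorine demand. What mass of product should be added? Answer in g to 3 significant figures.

[OCl⁻]/[HOCl] = 10^(pH − pKa) = 10^(7.41 − 7.52) = 0.7762; fraction as HOCl = 1/(1 + 0.7762) = 0.563.
Free chlorine required for 1.27 ppm HOCl: 1.27 / 0.563 = 2.256 ppm.
FC to add: 2.256 − 0.7 = 1.556 mg/L as Cl₂.
Cl₂ equivalent: 1.556 mg/L × 365,000 L = 567.9 g.
Product at 73.7% available Cl: 567.9 / 0.737 = 770.5 g.

771 g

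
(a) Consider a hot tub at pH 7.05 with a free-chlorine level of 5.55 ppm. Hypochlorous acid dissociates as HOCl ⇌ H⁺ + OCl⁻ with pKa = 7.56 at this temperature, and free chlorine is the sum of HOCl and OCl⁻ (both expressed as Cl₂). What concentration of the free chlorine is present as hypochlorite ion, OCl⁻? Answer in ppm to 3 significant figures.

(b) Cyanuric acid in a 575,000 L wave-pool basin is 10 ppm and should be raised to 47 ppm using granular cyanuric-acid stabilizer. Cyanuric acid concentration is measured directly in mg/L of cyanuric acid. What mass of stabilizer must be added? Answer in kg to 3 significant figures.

(a) [OCl⁻]/[HOCl] = 10^(pH − pKa) = 10^(7.05 − 7.56) = 10^-0.51 = 0.309.
(a) Fraction as HOCl = 1 / (1 + 0.309) = 0.7639.
(a) OCl⁻ = (1 − 0.7639) × 5.55 ppm = 1.31 ppm.

(b) CYA to add: (47 − 10) = 37 mg/L × 575,000 L = 21,280 g cyanuric acid.

(a) 1.31 ppm; (b) 21.3 kg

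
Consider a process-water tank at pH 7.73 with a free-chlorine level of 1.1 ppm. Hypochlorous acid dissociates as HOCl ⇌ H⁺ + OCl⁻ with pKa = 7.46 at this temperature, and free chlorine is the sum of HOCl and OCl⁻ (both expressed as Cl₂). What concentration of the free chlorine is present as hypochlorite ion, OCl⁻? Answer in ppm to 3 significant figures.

[OCl⁻]/[HOCl] = 10^(pH − pKa) = 10^(7.73 − 7.46) = 10^0.27 = 1.862.
Fraction as HOCl = 1 / (1 + 1.862) = 0.3494.
OCl⁻ = (1 − 0.3494) × 1.1 ppm = 0.7157 ppm.

0.716 ppm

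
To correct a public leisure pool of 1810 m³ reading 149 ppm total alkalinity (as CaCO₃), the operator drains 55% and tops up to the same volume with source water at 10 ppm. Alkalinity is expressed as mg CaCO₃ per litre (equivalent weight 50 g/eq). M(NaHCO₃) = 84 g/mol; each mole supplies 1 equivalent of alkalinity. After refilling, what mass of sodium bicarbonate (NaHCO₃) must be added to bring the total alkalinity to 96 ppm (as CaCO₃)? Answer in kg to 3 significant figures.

71.3 kg

Volume: 1810 m³ = 1,810,000 L.
After draining 55% and refilling: 149 × 0.45 + 10 × 0.55 = 72.55 ppm.
Deficit to target: 96 − 72.55 = 23.45 mg/L.
As CaCO₃: 23.45 mg/L × 1,810,000 L = 42,440 g; ÷ 50 g/eq ÷ 1 = 848.9 mol NaHCO₃.
Mass: 848.9 × 84 = 71,310 g.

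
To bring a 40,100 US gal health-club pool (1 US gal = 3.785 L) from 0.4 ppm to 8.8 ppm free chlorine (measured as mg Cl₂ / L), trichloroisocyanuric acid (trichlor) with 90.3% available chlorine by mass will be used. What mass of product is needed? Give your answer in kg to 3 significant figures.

1.41 kg

Volume: 40,100 US gal × 3.785 L/gal = 151,778 L.
Chlorine deficit: 8.8 − 0.4 = 8.4 ppm = 8.4 mg/L as Cl₂.
Cl₂ equivalent needed: 8.4 mg/L × 151,778 L = 1,275,000 mg = 1275 g.
Product at 90.3% available chlorine: 1275 / 0.903 = 1412 g.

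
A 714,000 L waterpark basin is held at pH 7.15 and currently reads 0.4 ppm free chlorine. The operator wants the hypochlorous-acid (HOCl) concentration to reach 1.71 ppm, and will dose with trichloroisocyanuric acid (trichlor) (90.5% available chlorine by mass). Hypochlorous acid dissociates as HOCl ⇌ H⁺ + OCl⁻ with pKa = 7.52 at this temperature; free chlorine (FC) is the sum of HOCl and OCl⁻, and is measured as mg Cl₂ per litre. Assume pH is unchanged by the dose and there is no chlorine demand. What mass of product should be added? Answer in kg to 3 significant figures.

1.61 kg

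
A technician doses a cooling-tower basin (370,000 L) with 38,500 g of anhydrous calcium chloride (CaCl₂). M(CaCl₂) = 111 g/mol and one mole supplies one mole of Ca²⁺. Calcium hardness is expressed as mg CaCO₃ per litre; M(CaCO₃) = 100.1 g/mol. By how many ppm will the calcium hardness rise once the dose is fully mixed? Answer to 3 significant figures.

93.8 ppm

Moles of Ca²⁺: 38,500 g ÷ 111 g/mol = 346.8 mol.
As CaCO₃: 346.8 mol × 100.1 g/mol = 34,720 g.
Rise: 34,720 g / 370,000 L × 1000 = 93.84 mg/L.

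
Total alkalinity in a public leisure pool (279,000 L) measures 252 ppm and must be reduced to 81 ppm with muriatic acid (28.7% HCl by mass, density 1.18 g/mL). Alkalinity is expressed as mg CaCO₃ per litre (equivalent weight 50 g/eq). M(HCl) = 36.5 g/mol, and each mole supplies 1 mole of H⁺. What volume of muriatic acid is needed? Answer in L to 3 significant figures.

Alkalinity to neutralize: (252 − 81) = 171 mg/L as CaCO₃ × 279,000 L = 47,710 g as CaCO₃.
Equivalents of H⁺ required: 47,710 ÷ 50 g/eq = 954.2 eq = 954.2 mol HCl.
Mass of HCl: 954.2 × 36.5 = 34,830 g.
Mass of 28.7% solution: 34,830 / 0.287 = 121,400 g.
Volume: 121,400 g ÷ 1.18 g/mL = 102,800 mL.

103 L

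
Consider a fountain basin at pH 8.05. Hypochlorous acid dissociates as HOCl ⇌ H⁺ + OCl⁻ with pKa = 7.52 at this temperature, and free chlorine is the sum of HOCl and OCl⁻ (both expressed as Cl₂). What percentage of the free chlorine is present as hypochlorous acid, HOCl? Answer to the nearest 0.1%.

22.8%

[OCl⁻]/[HOCl] = 10^(pH − pKa) = 10^(8.05 − 7.52) = 10^0.53 = 3.388.
Fraction as HOCl = 1 / (1 + 3.388) = 0.2279.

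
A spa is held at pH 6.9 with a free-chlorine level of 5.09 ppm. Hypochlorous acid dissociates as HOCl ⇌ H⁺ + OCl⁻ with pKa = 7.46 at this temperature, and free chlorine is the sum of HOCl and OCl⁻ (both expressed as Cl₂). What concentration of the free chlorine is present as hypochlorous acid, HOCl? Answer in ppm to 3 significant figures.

3.99 ppm

[OCl⁻]/[HOCl] = 10^(pH − pKa) = 10^(6.9 − 7.46) = 10^-0.56 = 0.2754.
Fraction as HOCl = 1 / (1 + 0.2754) = 0.7841.
HOCl = 0.7841 × 5.09 ppm = 3.991 ppm.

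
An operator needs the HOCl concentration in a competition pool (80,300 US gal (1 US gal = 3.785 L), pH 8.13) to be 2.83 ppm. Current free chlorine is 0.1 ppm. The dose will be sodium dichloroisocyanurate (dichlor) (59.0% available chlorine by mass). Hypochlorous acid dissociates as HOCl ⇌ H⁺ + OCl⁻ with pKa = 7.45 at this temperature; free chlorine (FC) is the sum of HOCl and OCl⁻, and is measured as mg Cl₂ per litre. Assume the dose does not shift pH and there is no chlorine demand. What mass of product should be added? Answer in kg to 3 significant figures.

8.38 kg

Volume: 80,300 US gal × 3.785 L/gal = 303,936 L.
[OCl⁻]/[HOCl] = 10^(pH − pKa) = 10^(8.13 − 7.45) = 4.786; fraction as HOCl = 1/(1 + 4.786) = 0.1728.
Free chlorine required for 2.83 ppm HOCl: 2.83 / 0.1728 = 16.38 ppm.
FC to add: 16.38 − 0.1 = 16.28 mg/L as Cl₂.
Cl₂ equivalent: 16.28 mg/L × 303,936 L = 4947 g.
Product at 59.0% available Cl: 4947 / 0.59 = 8384 g.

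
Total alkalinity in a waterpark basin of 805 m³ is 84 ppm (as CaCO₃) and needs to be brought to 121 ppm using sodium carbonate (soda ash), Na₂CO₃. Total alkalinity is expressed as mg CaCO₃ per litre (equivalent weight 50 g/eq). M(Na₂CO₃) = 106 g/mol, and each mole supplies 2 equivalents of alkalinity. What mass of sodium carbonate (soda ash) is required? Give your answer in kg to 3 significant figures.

Volume: 805 m³ = 805,000 L.
Alkalinity to add: (121 − 84) = 37 mg/L as CaCO₃ × 805,000 L = 29,780 g as CaCO₃.
Equivalents: 29,780 g ÷ 50 g/eq = 595.7 eq.
Each mole of Na₂CO₃ supplies 2 eq, so 595.7 / 2 = 297.9 mol.
Mass: 297.9 mol × 106 g/mol = 31,570 g.

31.6 kg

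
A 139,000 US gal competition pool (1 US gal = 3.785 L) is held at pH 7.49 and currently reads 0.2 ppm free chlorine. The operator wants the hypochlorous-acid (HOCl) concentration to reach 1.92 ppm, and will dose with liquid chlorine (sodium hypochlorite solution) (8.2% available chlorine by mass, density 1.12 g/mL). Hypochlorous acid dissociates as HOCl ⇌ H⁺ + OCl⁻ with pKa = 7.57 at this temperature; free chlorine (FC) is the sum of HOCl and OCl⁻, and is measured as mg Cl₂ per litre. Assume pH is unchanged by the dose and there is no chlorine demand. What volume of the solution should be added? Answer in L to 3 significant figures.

Volume: 139,000 US gal × 3.785 L/gal = 526,115 L.
[OCl⁻]/[HOCl] = 10^(pH − pKa) = 10^(7.49 − 7.57) = 0.8318; fraction as HOCl = 1/(1 + 0.8318) = 0.5459.
Free chlorine required for 1.92 ppm HOCl: 1.92 / 0.5459 = 3.517 ppm.
FC to add: 3.517 − 0.2 = 3.317 mg/L as Cl₂.
Cl₂ equivalent: 3.317 mg/L × 526,115 L = 1745 g.
Product at 8.2% available Cl: 1745 / 0.082 = 21,280 g.
Volume: 21,280 g ÷ 1.12 g/mL = 19,000 mL.

19.0 L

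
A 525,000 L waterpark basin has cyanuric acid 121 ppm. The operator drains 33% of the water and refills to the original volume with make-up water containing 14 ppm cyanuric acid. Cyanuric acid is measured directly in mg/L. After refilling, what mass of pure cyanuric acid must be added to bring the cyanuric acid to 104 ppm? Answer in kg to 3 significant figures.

9.61 kg

After draining 33% and refilling: 121 × 0.67 + 14 × 0.33 = 85.69 ppm.
Deficit to target: 104 − 85.69 = 18.31 mg/L.
Mass: 18.31 mg/L × 525,000 L = 9613 g cyanuric acid.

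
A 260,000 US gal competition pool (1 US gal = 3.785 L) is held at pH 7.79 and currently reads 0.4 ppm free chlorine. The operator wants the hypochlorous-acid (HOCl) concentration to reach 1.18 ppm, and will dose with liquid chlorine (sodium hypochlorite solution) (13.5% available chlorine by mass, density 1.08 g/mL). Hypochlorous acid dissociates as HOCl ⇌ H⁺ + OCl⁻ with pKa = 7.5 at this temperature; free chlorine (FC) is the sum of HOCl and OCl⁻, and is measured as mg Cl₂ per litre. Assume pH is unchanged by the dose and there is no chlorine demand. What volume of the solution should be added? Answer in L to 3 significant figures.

20.8 L

Volume: 260,000 US gal × 3.785 L/gal = 984,100 L.
[OCl⁻]/[HOCl] = 10^(pH − pKa) = 10^(7.79 − 7.5) = 1.95; fraction as HOCl = 1/(1 + 1.95) = 0.339.
Free chlorine required for 1.18 ppm HOCl: 1.18 / 0.339 = 3.481 ppm.
FC to add: 3.481 − 0.4 = 3.081 mg/L as Cl₂.
Cl₂ equivalent: 3.081 mg/L × 984,100 L = 3032 g.
Product at 13.5% available Cl: 3032 / 0.135 = 22,460 g.
Volume: 22,460 g ÷ 1.08 g/mL = 20,790 mL.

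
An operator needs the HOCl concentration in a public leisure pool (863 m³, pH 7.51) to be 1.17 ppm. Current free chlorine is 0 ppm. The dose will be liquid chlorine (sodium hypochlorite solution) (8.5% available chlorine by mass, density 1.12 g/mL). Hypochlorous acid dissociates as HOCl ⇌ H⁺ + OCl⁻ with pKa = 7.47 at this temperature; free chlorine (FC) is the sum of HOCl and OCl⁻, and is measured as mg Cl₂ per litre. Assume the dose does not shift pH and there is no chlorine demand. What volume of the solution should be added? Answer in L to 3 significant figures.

22.2 L

Volume: 863 m³ = 863,000 L.
[OCl⁻]/[HOCl] = 10^(pH − pKa) = 10^(7.51 − 7.47) = 1.096; fraction as HOCl = 1/(1 + 1.096) = 0.477.
Free chlorine required for 1.17 ppm HOCl: 1.17 / 0.477 = 2.453 ppm.
FC to add: 2.453 − 0 = 2.453 mg/L as Cl₂.
Cl₂ equivalent: 2.453 mg/L × 863,000 L = 2117 g.
Product at 8.5% available Cl: 2117 / 0.085 = 24,900 g.
Volume: 24,900 g ÷ 1.12 g/mL = 22,240 mL.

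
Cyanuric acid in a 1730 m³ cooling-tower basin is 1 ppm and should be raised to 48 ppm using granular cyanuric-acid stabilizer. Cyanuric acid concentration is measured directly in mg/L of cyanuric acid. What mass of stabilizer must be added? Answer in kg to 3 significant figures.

81.3 kg

Volume: 1730 m³ = 1,730,000 L.
CYA to add: (48 − 1) = 47 mg/L × 1,730,000 L = 81,310 g cyanuric acid.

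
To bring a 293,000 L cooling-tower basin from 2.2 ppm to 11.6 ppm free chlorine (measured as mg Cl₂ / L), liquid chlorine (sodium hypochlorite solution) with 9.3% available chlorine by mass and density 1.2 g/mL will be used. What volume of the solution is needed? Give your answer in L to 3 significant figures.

24.7 L

Chlorine deficit: 11.6 − 2.2 = 9.4 ppm = 9.4 mg/L as Cl₂.
Cl₂ equivalent needed: 9.4 mg/L × 293,000 L = 2,754,000 mg = 2754 g.
Product at 9.3% available chlorine: 2754 / 0.093 = 29,620 g.
Volume at density 1.2 g/mL: 29,620 g ÷ 1.2 g/mL = 24,680 mL.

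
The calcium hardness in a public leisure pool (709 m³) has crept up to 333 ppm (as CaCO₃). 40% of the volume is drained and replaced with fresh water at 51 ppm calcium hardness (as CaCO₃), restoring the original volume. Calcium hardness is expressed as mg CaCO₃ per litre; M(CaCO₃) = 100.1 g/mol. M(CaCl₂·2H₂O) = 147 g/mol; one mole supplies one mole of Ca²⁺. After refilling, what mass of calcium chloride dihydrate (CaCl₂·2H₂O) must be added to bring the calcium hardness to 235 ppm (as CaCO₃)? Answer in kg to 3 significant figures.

Volume: 709 m³ = 709,000 L.
After draining 40% and refilling: 333 × 0.60 + 51 × 0.40 = 220.2 ppm.
Deficit to target: 235 − 220.2 = 14.8 mg/L.
As CaCO₃: 14.8 mg/L × 709,000 L = 10,490 g; ÷ 100.1 = 104.8 mol Ca²⁺.
Mass: 104.8 × 147 = 15,410 g.

15.4 kg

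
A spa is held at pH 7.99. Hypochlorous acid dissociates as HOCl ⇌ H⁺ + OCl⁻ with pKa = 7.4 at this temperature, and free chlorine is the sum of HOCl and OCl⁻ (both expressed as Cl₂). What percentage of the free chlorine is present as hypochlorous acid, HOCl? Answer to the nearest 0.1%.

[OCl⁻]/[HOCl] = 10^(pH − pKa) = 10^(7.99 − 7.4) = 10^0.59 = 3.89.
Fraction as HOCl = 1 / (1 + 3.89) = 0.2045.

20.4%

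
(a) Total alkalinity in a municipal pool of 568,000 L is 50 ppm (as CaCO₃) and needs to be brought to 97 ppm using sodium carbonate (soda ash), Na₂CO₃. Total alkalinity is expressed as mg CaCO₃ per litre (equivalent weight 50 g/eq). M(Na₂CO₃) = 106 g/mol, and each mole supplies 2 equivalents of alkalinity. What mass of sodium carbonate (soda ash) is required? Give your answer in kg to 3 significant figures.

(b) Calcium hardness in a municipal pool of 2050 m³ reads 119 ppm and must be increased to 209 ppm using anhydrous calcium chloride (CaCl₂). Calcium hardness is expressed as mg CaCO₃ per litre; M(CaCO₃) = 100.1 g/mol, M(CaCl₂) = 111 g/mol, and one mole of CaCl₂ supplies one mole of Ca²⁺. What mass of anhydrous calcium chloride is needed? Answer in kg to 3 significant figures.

(a) 28.3 kg; (b) 205 kg

(a) Alkalinity to add: (97 − 50) = 47 mg/L as CaCO₃ × 568,000 L = 26,700 g as CaCO₃.
(a) Equivalents: 26,700 g ÷ 50 g/eq = 533.9 eq.
(a) Each mole of Na₂CO₃ supplies 2 eq, so 533.9 / 2 = 267 mol.
(a) Mass: 267 mol × 106 g/mol = 28,300 g.

(b) Volume: 2050 m³ = 2,050,000 L.
(b) Hardness to add: (209 − 119) = 90 mg/L as CaCO₃ × 2,050,000 L = 184,500 g as CaCO₃.
(b) Moles of Ca²⁺ (1 mol Ca²⁺ ≡ 1 mol CaCO₃): 184,500 / 100.1 g/mol = 1843 mol.
(b) Mass of CaCl₂: 1843 × 111 = 204,600 g.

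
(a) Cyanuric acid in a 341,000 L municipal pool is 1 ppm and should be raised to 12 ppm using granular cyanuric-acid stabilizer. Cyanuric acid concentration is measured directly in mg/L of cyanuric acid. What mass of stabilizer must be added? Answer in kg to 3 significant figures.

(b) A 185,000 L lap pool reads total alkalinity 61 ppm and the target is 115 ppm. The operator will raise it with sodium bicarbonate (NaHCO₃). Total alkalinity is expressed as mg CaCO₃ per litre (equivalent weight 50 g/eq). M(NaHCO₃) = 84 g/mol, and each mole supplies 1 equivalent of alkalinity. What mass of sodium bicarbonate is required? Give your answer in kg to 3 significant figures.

(a) CYA to add: (12 − 1) = 11 mg/L × 341,000 L = 3751 g cyanuric acid.

(b) Alkalinity to add: (115 − 61) = 54 mg/L as CaCO₃ × 185,000 L = 9990 g as CaCO₃.
(b) Equivalents: 9990 g ÷ 50 g/eq = 199.8 eq.
(b) NaHCO₃ supplies 1 eq per mole → 199.8 mol.
(b) Mass: 199.8 mol × 84 g/mol = 16,780 g.

(a) 3.75 kg; (b) 16.8 kg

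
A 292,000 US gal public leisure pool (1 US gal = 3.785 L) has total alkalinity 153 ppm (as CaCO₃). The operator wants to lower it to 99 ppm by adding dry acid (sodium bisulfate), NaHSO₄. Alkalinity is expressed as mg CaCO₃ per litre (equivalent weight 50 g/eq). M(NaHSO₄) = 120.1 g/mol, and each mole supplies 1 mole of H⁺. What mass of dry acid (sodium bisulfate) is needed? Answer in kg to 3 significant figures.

143 kg

Volume: 292,000 US gal × 3.785 L/gal = 1,105,220 L.
Alkalinity to neutralize: (153 − 99) = 54 mg/L as CaCO₃ × 1,105,220 L = 59,680 g as CaCO₃.
Equivalents of H⁺ required: 59,680 ÷ 50 g/eq = 1194 eq = 1194 mol NaHSO₄.
Mass of NaHSO₄: 1194 × 120.1 = 143,400 g.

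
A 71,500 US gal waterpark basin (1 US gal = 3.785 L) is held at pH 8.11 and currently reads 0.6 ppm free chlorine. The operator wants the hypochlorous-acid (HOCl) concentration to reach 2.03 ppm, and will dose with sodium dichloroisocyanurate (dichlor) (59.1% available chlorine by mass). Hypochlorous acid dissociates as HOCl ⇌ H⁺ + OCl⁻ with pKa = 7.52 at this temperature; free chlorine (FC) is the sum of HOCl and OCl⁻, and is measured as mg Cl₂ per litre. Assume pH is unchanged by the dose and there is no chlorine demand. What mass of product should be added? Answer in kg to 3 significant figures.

4.27 kg

Volume: 71,500 US gal × 3.785 L/gal = 270,628 L.
[OCl⁻]/[HOCl] = 10^(pH − pKa) = 10^(8.11 − 7.52) = 3.89; fraction as HOCl = 1/(1 + 3.89) = 0.2045.
Free chlorine required for 2.03 ppm HOCl: 2.03 / 0.2045 = 9.928 ppm.
FC to add: 9.928 − 0.6 = 9.328 mg/L as Cl₂.
Cl₂ equivalent: 9.328 mg/L × 270,628 L = 2524 g.
Product at 59.1% available Cl: 2524 / 0.591 = 4271 g.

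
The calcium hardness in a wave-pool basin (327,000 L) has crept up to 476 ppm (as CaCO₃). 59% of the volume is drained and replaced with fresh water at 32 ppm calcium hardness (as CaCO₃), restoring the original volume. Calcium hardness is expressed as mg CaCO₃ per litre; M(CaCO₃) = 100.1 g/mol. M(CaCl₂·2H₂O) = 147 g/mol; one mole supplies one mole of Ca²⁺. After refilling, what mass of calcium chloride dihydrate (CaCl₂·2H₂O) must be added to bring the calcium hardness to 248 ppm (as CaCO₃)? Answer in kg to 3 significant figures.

16.3 kg

After draining 59% and refilling: 476 × 0.41 + 32 × 0.59 = 214.04 ppm.
Deficit to target: 248 − 214.04 = 33.96 mg/L.
As CaCO₃: 33.96 mg/L × 327,000 L = 11,100 g; ÷ 100.1 = 110.9 mol Ca²⁺.
Mass: 110.9 × 147 = 16,310 g.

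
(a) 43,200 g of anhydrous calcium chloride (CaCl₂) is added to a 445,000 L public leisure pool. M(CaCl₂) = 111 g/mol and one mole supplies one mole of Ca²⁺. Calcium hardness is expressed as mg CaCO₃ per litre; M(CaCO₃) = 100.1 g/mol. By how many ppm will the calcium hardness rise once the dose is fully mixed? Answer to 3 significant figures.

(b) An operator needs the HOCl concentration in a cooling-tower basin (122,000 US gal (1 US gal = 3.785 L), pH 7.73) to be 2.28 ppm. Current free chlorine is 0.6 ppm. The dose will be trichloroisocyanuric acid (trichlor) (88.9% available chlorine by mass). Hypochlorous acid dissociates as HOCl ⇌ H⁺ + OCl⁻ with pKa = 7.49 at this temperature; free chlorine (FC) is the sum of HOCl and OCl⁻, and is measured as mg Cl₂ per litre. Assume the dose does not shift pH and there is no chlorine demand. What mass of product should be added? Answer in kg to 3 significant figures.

(a) Moles of Ca²⁺: 43,200 g ÷ 111 g/mol = 389.2 mol.
(a) As CaCO₃: 389.2 mol × 100.1 g/mol = 38,960 g.
(a) Rise: 38,960 g / 445,000 L × 1000 = 87.55 mg/L.

(b) Volume: 122,000 US gal × 3.785 L/gal = 461,770 L.
(b) [OCl⁻]/[HOCl] = 10^(pH − pKa) = 10^(7.73 − 7.49) = 1.738; fraction as HOCl = 1/(1 + 1.738) = 0.3653.
(b) Free chlorine required for 2.28 ppm HOCl: 2.28 / 0.3653 = 6.242 ppm.
(b) FC to add: 6.242 − 0.6 = 5.642 mg/L as Cl₂.
(b) Cl₂ equivalent: 5.642 mg/L × 461,770 L = 2605 g.
(b) Product at 88.9% available Cl: 2605 / 0.889 = 2931 g.

(a) 87.5 ppm; (b) 2.93 kg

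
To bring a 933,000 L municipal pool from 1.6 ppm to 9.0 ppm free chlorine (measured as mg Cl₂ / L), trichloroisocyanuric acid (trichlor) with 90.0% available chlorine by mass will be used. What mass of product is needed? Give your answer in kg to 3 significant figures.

7.67 kg

Chlorine deficit: 9.0 − 1.6 = 7.4 ppm = 7.4 mg/L as Cl₂.
Cl₂ equivalent needed: 7.4 mg/L × 933,000 L = 6,904,000 mg = 6904 g.
Product at 90.0% available chlorine: 6904 / 0.9 = 7671 g.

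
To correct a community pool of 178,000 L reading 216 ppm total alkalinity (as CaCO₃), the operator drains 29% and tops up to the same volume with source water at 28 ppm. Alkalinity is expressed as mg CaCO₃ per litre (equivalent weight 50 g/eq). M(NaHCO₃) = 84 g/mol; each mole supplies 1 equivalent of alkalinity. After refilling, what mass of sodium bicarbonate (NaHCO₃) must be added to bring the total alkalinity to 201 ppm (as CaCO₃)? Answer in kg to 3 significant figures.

11.8 kg

After draining 29% and refilling: 216 × 0.71 + 28 × 0.29 = 161.48 ppm.
Deficit to target: 201 − 161.48 = 39.52 mg/L.
As CaCO₃: 39.52 mg/L × 178,000 L = 7035 g; ÷ 50 g/eq ÷ 1 = 140.7 mol NaHCO₃.
Mass: 140.7 × 84 = 11,820 g.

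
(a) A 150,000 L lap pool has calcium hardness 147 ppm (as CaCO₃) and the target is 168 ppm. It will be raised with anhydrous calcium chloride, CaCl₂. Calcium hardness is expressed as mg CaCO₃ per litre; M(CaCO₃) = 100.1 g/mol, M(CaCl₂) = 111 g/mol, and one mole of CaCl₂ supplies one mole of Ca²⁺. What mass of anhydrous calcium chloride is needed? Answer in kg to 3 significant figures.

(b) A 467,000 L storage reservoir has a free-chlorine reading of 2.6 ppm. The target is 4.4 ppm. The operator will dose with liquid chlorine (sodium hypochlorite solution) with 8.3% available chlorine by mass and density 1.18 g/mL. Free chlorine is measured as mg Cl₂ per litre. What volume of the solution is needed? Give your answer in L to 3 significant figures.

(a) Hardness to add: (168 − 147) = 21 mg/L as CaCO₃ × 150,000 L = 3150 g as CaCO₃.
(a) Moles of Ca²⁺ (1 mol Ca²⁺ ≡ 1 mol CaCO₃): 3150 / 100.1 g/mol = 31.47 mol.
(a) Mass of CaCl₂: 31.47 × 111 = 3493 g.

(b) Chlorine deficit: 4.4 − 2.6 = 1.8 ppm = 1.8 mg/L as Cl₂.
(b) Cl₂ equivalent needed: 1.8 mg/L × 467,000 L = 840,600 mg = 840.6 g.
(b) Product at 8.3% available chlorine: 840.6 / 0.083 = 10,130 g.
(b) Volume at density 1.18 g/mL: 10,130 g ÷ 1.18 g/mL = 8583 mL.

(a) 3.49 kg; (b) 8.58 L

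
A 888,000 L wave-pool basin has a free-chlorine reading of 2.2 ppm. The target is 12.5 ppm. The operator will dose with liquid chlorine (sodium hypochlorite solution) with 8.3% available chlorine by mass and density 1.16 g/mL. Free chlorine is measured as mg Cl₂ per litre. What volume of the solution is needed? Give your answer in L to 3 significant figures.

95.0 L

Chlorine deficit: 12.5 − 2.2 = 10.3 ppm = 10.3 mg/L as Cl₂.
Cl₂ equivalent needed: 10.3 mg/L × 888,000 L = 9,146,000 mg = 9146 g.
Product at 8.3% available chlorine: 9146 / 0.083 = 110,200 g.
Volume at density 1.16 g/mL: 110,200 g ÷ 1.16 g/mL = 95,000 mL.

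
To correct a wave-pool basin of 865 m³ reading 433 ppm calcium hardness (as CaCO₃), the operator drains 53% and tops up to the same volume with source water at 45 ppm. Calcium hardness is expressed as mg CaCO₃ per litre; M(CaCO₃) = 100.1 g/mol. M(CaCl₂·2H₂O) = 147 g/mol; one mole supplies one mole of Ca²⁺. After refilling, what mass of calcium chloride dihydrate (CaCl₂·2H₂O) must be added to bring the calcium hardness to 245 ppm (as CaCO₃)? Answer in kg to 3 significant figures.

Volume: 865 m³ = 865,000 L.
After draining 53% and refilling: 433 × 0.47 + 45 × 0.53 = 227.36 ppm.
Deficit to target: 245 − 227.36 = 17.64 mg/L.
As CaCO₃: 17.64 mg/L × 865,000 L = 15,260 g; ÷ 100.1 = 152.4 mol Ca²⁺.
Mass: 152.4 × 147 = 22,410 g.

22.4 kg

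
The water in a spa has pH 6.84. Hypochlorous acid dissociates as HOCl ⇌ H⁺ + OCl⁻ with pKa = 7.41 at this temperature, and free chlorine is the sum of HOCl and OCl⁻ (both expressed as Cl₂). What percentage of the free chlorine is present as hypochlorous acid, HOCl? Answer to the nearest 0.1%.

78.8%

[OCl⁻]/[HOCl] = 10^(pH − pKa) = 10^(6.84 − 7.41) = 10^-0.57 = 0.2692.
Fraction as HOCl = 1 / (1 + 0.2692) = 0.7879.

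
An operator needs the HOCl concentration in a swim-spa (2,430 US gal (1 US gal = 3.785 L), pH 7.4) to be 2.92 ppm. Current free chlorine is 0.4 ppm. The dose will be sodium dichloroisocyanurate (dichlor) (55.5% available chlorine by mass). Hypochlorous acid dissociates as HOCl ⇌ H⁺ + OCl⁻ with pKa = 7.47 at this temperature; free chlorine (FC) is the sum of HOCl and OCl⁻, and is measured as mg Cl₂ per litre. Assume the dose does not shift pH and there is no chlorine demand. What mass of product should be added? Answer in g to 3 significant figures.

Volume: 2,430 US gal × 3.785 L/gal = 9,198 L.
[OCl⁻]/[HOCl] = 10^(pH − pKa) = 10^(7.4 − 7.47) = 0.8511; fraction as HOCl = 1/(1 + 0.8511) = 0.5402.
Free chlorine required for 2.92 ppm HOCl: 2.92 / 0.5402 = 5.405 ppm.
FC to add: 5.405 − 0.4 = 5.005 mg/L as Cl₂.
Cl₂ equivalent: 5.005 mg/L × 9,198 L = 46.04 g.
Product at 55.5% available Cl: 46.04 / 0.555 = 82.95 g.

82.9 g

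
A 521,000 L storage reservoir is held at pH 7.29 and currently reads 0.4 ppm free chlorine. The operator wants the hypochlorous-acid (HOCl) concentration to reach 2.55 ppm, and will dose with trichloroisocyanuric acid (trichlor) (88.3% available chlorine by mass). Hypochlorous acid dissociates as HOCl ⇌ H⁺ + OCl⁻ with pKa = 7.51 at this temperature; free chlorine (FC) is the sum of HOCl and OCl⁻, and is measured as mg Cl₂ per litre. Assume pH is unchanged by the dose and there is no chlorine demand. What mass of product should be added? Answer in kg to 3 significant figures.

2.18 kg

[OCl⁻]/[HOCl] = 10^(pH − pKa) = 10^(7.29 − 7.51) = 0.6026; fraction as HOCl = 1/(1 + 0.6026) = 0.624.
Free chlorine required for 2.55 ppm HOCl: 2.55 / 0.624 = 4.087 ppm.
FC to add: 4.087 − 0.4 = 3.687 mg/L as Cl₂.
Cl₂ equivalent: 3.687 mg/L × 521,000 L = 1921 g.
Product at 88.3% available Cl: 1921 / 0.883 = 2175 g.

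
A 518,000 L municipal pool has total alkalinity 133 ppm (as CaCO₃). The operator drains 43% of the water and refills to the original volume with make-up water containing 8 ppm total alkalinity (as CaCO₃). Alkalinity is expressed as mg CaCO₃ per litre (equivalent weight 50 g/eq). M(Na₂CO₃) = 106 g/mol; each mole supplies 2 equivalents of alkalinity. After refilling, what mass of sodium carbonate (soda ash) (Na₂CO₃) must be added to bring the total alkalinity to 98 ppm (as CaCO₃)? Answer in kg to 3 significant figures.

10.3 kg

After draining 43% and refilling: 133 × 0.57 + 8 × 0.43 = 79.25 ppm.
Deficit to target: 98 − 79.25 = 18.75 mg/L.
As CaCO₃: 18.75 mg/L × 518,000 L = 9712 g; ÷ 50 g/eq ÷ 2 = 97.12 mol Na₂CO₃.
Mass: 97.12 × 106 = 10,300 g.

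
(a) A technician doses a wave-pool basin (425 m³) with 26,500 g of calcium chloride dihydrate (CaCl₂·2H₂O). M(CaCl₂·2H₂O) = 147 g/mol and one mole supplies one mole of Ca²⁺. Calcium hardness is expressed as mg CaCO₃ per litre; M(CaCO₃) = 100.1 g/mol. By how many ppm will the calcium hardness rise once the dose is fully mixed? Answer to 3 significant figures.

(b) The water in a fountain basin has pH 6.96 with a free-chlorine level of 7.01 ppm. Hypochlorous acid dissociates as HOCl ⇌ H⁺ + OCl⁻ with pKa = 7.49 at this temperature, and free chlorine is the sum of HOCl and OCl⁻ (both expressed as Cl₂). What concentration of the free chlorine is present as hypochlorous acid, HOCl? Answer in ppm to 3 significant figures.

(a) 42.5 ppm; (b) 5.41 ppm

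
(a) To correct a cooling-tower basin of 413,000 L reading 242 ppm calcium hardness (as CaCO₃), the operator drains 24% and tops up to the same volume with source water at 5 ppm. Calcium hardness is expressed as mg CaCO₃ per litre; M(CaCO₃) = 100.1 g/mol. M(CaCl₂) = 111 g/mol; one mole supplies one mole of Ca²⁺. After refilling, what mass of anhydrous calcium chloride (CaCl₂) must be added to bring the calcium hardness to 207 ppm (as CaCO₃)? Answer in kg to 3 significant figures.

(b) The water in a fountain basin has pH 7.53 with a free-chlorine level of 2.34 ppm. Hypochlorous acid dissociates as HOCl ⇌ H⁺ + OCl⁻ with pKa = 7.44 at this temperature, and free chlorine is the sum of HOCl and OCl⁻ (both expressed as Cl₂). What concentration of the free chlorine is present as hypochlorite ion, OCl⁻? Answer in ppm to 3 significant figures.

(a) 10.0 kg; (b) 1.29 ppm

(a) After draining 24% and refilling: 242 × 0.76 + 5 × 0.24 = 185.12 ppm.
(a) Deficit to target: 207 − 185.12 = 21.88 mg/L.
(a) As CaCO₃: 21.88 mg/L × 413,000 L = 9036 g; ÷ 100.1 = 90.27 mol Ca²⁺.
(a) Mass: 90.27 × 111 = 10,020 g.

(b) [OCl⁻]/[HOCl] = 10^(pH − pKa) = 10^(7.53 − 7.44) = 10^0.09 = 1.23.
(b) Fraction as HOCl = 1 / (1 + 1.23) = 0.4484.
(b) OCl⁻ = (1 − 0.4484) × 2.34 ppm = 1.291 ppm.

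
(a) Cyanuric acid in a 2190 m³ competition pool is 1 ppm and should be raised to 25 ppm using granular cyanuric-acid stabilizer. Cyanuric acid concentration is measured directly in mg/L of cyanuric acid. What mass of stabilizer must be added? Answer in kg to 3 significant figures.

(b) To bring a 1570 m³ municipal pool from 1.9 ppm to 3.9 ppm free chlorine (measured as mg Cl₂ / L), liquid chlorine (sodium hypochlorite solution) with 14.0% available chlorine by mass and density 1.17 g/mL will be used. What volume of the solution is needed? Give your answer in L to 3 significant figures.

(a) 52.6 kg; (b) 19.2 L

(a) Volume: 2190 m³ = 2,190,000 L.
(a) CYA to add: (25 − 1) = 24 mg/L × 2,190,000 L = 52,560 g cyanuric acid.

(b) Volume: 1570 m³ = 1,570,000 L.
(b) Chlorine deficit: 3.9 − 1.9 = 2 ppm = 2 mg/L as Cl₂.
(b) Cl₂ equivalent needed: 2 mg/L × 1,570,000 L = 3,140,000 mg = 3140 g.
(b) Product at 14.0% available chlorine: 3140 / 0.14 = 22,430 g.
(b) Volume at density 1.17 g/mL: 22,430 g ÷ 1.17 g/mL = 19,170 mL.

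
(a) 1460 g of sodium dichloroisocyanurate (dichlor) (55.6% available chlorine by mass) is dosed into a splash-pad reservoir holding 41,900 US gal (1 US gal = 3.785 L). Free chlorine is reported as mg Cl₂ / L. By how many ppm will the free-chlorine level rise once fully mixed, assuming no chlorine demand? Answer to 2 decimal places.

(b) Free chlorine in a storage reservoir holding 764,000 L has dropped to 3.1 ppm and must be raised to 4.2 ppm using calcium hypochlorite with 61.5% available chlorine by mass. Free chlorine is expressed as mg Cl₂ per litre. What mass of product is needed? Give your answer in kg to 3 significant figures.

(a) 5.12 ppm; (b) 1.37 kg

(a) Volume: 41,900 US gal × 3.785 L/gal = 158,592 L.
(a) Available chlorine delivered: 1460 g × 0.556 = 811.8 g as Cl₂.
(a) Concentration rise: 811.8 g / 158,592 L = 5.119 mg/L = 5.12 ppm.

(b) Chlorine deficit: 4.2 − 3.1 = 1.1 ppm = 1.1 mg/L as Cl₂.
(b) Cl₂ equivalent needed: 1.1 mg/L × 764,000 L = 840,400 mg = 840.4 g.
(b) Product at 61.5% available chlorine: 840.4 / 0.615 = 1367 g.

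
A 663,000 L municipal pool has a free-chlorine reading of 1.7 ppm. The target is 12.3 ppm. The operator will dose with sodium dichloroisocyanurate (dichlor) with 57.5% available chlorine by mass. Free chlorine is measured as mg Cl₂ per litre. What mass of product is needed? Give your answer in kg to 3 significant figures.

Chlorine deficit: 12.3 − 1.7 = 10.6 ppm = 10.6 mg/L as Cl₂.
Cl₂ equivalent needed: 10.6 mg/L × 663,000 L = 7,028,000 mg = 7028 g.
Product at 57.5% available chlorine: 7028 / 0.575 = 12,220 g.

12.2 kg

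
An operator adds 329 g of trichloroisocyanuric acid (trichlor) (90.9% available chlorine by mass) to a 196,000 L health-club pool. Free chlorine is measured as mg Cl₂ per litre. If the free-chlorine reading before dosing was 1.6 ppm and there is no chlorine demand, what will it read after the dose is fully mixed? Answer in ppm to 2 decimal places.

Available chlorine delivered: 329 g × 0.909 = 299.1 g as Cl₂.
Concentration rise: 299.1 g / 196,000 L = 1.526 mg/L = 1.53 ppm.
Final FC: 1.6 + 1.53 = 3.13 ppm.

3.13 ppm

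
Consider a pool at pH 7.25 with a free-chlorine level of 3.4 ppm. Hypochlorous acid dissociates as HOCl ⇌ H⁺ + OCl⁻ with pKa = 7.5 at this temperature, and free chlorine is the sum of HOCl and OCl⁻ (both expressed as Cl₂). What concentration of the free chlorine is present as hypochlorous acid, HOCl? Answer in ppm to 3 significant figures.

[OCl⁻]/[HOCl] = 10^(pH − pKa) = 10^(7.25 − 7.5) = 10^-0.25 = 0.5623.
Fraction as HOCl = 1 / (1 + 0.5623) = 0.6401.
HOCl = 0.6401 × 3.4 ppm = 2.176 ppm.

2.18 ppm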